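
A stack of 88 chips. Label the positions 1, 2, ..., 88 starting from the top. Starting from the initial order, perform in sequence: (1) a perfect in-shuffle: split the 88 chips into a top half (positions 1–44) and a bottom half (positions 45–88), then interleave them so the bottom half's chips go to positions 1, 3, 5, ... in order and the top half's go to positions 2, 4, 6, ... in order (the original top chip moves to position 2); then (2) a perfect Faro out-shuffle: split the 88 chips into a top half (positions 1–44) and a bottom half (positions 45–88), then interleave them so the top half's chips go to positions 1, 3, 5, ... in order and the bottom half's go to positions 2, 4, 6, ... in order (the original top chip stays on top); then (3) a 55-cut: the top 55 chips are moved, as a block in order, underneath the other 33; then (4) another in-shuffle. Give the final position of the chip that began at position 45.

Track the chip from position 45 forward through each operation:
  after op 1 (in-shuffle): 45 → 1
  after op 2 (out-shuffle): 1 → 1
  after op 3 (cut 55): 1 → 34
  after op 4 (in-shuffle): 34 → 68

68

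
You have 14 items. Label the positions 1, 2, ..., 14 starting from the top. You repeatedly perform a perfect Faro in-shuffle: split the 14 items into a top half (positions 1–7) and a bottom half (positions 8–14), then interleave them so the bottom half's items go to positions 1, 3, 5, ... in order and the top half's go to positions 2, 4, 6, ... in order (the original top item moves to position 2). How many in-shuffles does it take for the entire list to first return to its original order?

4

The in-shuffle permutes the 14 positions with cycle lengths [2, 4, 4, 4].
Every item is home exactly when every cycle has completed a whole number of laps, i.e. after lcm(2, 4) = 4 in-shuffles.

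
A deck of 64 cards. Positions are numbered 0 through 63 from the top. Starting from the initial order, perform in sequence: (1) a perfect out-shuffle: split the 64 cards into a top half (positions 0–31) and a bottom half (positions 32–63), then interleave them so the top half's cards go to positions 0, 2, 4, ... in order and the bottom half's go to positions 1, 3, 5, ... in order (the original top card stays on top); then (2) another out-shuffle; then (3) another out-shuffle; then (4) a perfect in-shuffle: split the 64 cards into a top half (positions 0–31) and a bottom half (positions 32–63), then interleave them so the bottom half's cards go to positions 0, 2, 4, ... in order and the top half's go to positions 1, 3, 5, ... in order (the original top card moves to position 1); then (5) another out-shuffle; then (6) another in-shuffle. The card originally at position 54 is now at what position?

51

Track the card from position 54 forward through each operation:
  after op 1 (out-shuffle): 54 → 45
  after op 2 (out-shuffle): 45 → 27
  after op 3 (out-shuffle): 27 → 54
  after op 4 (in-shuffle): 54 → 44
  after op 5 (out-shuffle): 44 → 25
  after op 6 (in-shuffle): 25 → 51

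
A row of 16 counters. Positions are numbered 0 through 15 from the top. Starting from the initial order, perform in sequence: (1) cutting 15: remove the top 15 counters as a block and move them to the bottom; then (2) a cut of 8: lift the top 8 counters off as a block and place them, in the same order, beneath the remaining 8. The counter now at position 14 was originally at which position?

5

Undo the operations in reverse order, starting from position 14:
  undo op 2 (cut 8): 14 ← 6
  undo op 1 (cut 15): 6 ← 5
So the counter at position 14 came from original position 5.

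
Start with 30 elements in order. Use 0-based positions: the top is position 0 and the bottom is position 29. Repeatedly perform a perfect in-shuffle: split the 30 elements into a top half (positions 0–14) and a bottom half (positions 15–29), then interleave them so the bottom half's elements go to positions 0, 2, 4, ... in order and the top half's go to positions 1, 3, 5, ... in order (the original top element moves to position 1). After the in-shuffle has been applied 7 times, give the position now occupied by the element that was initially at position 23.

Track the element's position through each in-shuffle:
23 → 16 → 2 → 5 → 11 → 23 → 16 → 2

2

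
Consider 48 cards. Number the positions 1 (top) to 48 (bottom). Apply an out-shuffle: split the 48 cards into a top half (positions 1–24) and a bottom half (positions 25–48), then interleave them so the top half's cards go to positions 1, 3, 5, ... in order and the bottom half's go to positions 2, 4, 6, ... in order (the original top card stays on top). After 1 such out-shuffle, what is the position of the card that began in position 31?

Track the card's position through each out-shuffle:
31 → 14

14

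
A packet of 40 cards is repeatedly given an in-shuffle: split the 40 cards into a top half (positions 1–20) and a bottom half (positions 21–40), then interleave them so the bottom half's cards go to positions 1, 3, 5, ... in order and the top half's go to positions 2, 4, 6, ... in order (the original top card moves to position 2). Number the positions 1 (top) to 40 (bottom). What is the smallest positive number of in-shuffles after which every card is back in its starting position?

20

The in-shuffle permutes the 40 positions with cycle lengths [20, 20].
Every card is home exactly when every cycle has completed a whole number of laps, i.e. after lcm(20) = 20 in-shuffles.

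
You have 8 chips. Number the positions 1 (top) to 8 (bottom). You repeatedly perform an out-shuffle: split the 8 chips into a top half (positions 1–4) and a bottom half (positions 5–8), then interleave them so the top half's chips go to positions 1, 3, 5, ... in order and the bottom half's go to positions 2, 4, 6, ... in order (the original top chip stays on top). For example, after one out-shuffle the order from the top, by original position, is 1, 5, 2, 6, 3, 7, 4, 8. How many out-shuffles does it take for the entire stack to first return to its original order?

3

The out-shuffle permutes the 8 positions with cycle lengths [1, 1, 3, 3].
Every chip is home exactly when every cycle has completed a whole number of laps, i.e. after lcm(1, 3) = 3 out-shuffles.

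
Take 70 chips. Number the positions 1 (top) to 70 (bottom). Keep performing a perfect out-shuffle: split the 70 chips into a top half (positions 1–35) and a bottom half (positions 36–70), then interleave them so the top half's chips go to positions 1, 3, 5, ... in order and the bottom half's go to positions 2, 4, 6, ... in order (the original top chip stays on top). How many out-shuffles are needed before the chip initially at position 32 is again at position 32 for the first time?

22

Follow position 32 under repeated out-shuffles:
32 → 63 → 56 → 42 → 14 → 27 → 53 → 36 → ... → 32 (length 22)
It first returns after 22 out-shuffles.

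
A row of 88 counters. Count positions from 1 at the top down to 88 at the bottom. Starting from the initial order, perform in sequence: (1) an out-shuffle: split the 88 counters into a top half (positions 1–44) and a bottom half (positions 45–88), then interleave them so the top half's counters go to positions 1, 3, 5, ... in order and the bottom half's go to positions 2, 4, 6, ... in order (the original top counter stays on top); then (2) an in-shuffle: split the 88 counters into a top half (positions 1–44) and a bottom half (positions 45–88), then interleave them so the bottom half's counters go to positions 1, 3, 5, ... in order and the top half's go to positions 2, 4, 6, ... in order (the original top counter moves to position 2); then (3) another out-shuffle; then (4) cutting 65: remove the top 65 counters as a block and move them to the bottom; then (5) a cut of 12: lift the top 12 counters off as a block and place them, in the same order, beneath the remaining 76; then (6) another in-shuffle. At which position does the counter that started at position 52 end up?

Track the counter from position 52 forward through each operation:
  after op 1 (out-shuffle): 52 → 16
  after op 2 (in-shuffle): 16 → 32
  after op 3 (out-shuffle): 32 → 63
  after op 4 (cut 65): 63 → 86
  after op 5 (cut 12): 86 → 74
  after op 6 (in-shuffle): 74 → 59

59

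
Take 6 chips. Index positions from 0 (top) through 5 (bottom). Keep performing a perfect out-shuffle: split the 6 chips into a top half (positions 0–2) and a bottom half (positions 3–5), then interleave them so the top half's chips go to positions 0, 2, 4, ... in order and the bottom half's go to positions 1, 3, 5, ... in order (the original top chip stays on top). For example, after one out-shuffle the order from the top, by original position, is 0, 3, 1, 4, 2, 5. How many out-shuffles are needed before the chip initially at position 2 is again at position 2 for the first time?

4

Follow position 2 under repeated out-shuffles:
2 → 4 → 3 → 1 → 2
It first returns after 4 out-shuffles.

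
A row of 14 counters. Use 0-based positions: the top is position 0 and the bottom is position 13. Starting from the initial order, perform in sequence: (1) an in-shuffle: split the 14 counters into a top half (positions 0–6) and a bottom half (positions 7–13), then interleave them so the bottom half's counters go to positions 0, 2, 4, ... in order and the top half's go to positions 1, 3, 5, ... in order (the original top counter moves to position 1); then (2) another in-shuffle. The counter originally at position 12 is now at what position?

Track the counter from position 12 forward through each operation:
  after op 1 (in-shuffle): 12 → 10
  after op 2 (in-shuffle): 10 → 6

6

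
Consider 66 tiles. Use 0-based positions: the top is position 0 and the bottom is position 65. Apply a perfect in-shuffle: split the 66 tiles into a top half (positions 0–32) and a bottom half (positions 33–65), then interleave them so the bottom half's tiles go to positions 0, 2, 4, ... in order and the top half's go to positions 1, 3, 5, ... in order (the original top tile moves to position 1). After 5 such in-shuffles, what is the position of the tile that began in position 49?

58

Track the tile's position through each in-shuffle:
49 → 32 → 65 → 64 → 62 → 58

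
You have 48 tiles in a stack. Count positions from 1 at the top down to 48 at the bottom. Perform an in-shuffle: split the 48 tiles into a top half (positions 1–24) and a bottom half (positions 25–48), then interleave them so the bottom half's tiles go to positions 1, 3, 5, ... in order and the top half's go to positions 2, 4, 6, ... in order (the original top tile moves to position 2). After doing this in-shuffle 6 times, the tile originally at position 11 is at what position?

Track the tile's position through each in-shuffle:
11 → 22 → 44 → 39 → 29 → 9 → 18

18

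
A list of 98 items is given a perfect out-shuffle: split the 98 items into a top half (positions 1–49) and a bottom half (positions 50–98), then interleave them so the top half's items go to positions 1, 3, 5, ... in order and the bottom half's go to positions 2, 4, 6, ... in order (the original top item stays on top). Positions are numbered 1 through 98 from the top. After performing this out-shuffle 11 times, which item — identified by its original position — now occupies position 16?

Work backwards from position 16, undoing one out-shuffle at a time:
16 ← 57 ← 29 ← 15 ← 8 ← 53 ← 27 ← 14 ← 56 ← 77 ← 39 ← 20
So the item now at position 16 started at position 20.

20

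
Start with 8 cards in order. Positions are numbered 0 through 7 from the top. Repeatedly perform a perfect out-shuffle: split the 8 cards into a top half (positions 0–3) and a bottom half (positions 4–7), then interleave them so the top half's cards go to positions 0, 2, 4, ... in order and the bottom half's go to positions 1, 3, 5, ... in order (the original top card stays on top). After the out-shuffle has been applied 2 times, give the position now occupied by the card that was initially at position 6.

Track the card's position through each out-shuffle:
6 → 5 → 3

3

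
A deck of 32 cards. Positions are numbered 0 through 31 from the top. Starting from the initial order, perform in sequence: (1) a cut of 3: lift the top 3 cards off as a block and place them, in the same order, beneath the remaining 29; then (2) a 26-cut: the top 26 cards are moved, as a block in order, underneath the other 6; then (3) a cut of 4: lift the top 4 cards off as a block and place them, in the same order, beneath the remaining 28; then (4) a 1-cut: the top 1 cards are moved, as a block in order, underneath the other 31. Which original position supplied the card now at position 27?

29

Undo the operations in reverse order, starting from position 27:
  undo op 4 (cut 1): 27 ← 28
  undo op 3 (cut 4): 28 ← 0
  undo op 2 (cut 26): 0 ← 26
  undo op 1 (cut 3): 26 ← 29
So the card at position 27 came from original position 29.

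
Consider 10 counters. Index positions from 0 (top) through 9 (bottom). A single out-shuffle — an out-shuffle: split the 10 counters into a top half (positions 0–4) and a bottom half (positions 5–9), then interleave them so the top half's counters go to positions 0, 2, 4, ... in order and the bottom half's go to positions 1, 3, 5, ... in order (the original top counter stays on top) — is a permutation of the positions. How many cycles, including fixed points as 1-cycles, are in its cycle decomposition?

4

Trace each unvisited position around until it returns:
(0) (1 2 4 8 7 5) (3 6) (9)
4 cycles in total.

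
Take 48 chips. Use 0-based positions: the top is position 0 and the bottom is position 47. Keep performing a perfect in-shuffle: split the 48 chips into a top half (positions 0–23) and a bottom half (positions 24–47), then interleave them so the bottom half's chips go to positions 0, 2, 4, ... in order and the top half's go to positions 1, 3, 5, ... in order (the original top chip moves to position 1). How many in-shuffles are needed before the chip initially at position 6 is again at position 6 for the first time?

3

Follow position 6 under repeated in-shuffles:
6 → 13 → 27 → 6
It first returns after 3 in-shuffles.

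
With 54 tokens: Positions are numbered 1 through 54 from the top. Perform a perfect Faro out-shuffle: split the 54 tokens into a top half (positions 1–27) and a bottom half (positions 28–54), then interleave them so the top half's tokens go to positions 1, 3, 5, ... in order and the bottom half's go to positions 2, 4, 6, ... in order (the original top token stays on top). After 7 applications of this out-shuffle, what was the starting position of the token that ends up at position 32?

53

Work backwards from position 32, undoing one out-shuffle at a time:
32 ← 43 ← 22 ← 38 ← 46 ← 50 ← 52 ← 53
So the token now at position 32 started at position 53.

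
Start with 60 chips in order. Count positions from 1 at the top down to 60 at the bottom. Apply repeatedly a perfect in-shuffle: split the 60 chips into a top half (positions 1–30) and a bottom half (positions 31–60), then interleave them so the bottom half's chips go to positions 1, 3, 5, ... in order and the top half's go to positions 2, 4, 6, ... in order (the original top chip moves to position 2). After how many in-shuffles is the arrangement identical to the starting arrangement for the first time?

60

The in-shuffle permutes the 60 positions with cycle lengths [60].
Every chip is home exactly when every cycle has completed a whole number of laps, i.e. after lcm(60) = 60 in-shuffles.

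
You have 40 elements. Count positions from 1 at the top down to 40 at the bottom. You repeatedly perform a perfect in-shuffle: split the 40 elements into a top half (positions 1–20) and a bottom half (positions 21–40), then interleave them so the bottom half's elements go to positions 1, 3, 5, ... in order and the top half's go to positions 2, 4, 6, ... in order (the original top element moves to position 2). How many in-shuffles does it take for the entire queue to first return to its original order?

20

The in-shuffle permutes the 40 positions with cycle lengths [20, 20].
Every element is home exactly when every cycle has completed a whole number of laps, i.e. after lcm(20) = 20 in-shuffles.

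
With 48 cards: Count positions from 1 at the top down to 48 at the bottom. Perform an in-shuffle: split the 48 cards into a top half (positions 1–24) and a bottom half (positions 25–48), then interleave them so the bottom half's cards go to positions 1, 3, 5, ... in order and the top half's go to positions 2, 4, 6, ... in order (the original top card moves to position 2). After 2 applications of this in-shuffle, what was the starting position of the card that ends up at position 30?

32

Work backwards from position 30, undoing one in-shuffle at a time:
30 ← 15 ← 32
So the card now at position 30 started at position 32.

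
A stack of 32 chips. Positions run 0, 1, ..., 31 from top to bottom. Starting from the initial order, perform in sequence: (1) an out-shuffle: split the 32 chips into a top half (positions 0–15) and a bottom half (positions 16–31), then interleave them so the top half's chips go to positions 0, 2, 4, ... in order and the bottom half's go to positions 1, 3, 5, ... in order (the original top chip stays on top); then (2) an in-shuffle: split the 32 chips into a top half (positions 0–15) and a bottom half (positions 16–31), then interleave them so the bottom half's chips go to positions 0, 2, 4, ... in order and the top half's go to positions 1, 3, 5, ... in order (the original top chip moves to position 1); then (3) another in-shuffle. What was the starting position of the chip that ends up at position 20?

30

Undo the operations in reverse order, starting from position 20:
  undo op 3 (in-shuffle, from bottom half): 20 ← 26
  undo op 2 (in-shuffle, from bottom half): 26 ← 29
  undo op 1 (out-shuffle, from bottom half): 29 ← 30
So the chip at position 20 came from original position 30.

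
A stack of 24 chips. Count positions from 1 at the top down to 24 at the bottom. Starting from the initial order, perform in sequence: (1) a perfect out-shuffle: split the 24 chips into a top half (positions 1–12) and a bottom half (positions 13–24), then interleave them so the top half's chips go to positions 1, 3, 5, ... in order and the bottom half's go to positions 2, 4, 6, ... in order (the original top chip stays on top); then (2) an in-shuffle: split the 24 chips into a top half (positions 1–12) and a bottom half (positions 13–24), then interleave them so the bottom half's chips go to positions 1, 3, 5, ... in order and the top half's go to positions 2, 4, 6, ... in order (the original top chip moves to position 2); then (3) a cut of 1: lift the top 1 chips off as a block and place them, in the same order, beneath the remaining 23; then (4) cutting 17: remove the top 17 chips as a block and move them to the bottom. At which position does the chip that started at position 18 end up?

Track the chip from position 18 forward through each operation:
  after op 1 (out-shuffle): 18 → 12
  after op 2 (in-shuffle): 12 → 24
  after op 3 (cut 1): 24 → 23
  after op 4 (cut 17): 23 → 6

6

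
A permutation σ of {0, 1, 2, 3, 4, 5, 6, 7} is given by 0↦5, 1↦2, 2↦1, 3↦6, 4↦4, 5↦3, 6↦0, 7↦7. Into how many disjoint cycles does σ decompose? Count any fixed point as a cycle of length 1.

Cycle decomposition: (0 5 3 6) (1 2) (4) (7).
4 cycles.

4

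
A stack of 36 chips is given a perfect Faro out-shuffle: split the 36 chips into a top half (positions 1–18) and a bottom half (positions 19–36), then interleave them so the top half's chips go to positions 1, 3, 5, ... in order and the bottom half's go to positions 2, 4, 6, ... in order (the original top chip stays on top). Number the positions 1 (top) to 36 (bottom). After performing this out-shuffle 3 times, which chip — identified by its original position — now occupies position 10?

24

Work backwards from position 10, undoing one out-shuffle at a time:
10 ← 23 ← 12 ← 24
So the chip now at position 10 started at position 24.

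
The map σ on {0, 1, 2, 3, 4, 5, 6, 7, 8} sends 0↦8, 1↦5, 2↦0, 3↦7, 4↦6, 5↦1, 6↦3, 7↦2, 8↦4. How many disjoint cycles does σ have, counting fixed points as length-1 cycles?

2

Cycle decomposition: (0 8 4 6 3 7 2) (1 5).
2 cycles.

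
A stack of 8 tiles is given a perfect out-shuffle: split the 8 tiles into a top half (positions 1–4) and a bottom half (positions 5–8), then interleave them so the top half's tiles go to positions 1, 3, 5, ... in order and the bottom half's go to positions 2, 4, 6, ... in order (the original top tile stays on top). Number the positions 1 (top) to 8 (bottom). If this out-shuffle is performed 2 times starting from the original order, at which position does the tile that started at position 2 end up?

Track the tile's position through each out-shuffle:
2 → 3 → 5

5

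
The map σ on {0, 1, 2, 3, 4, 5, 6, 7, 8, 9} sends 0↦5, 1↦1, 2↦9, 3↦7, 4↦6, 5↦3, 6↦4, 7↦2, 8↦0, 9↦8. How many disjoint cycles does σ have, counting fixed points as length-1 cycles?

Cycle decomposition: (0 5 3 7 2 9 8) (1) (4 6).
3 cycles.

3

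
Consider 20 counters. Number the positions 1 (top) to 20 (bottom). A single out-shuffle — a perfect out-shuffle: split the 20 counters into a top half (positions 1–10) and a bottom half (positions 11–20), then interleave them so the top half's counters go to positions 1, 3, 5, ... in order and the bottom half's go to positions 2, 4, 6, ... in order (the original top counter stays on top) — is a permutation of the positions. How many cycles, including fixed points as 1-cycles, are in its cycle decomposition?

3

Trace each unvisited position around until it returns:
(1) (2 3 5 9 17 14 ... len 18) (20)
3 cycles in total.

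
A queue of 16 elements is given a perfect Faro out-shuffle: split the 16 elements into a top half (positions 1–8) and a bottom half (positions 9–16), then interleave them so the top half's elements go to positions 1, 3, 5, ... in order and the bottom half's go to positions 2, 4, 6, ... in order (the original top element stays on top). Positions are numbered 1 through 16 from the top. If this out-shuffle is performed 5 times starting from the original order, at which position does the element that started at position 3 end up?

Track the element's position through each out-shuffle:
3 → 5 → 9 → 2 → 3 → 5

5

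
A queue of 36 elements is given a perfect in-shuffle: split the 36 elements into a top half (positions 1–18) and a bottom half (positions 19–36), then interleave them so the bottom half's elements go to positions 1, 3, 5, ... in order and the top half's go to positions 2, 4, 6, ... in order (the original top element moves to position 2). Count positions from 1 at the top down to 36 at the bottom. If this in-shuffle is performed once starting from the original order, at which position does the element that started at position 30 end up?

23

Track the element's position through each in-shuffle:
30 → 23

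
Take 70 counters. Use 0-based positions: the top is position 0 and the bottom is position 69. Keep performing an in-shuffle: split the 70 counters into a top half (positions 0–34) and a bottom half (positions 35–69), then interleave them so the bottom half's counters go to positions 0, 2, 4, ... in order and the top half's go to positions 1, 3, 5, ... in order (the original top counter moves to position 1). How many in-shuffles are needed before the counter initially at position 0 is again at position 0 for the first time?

35

Follow position 0 under repeated in-shuffles:
0 → 1 → 3 → 7 → 15 → 31 → 63 → 56 → ... → 0 (length 35)
It first returns after 35 in-shuffles.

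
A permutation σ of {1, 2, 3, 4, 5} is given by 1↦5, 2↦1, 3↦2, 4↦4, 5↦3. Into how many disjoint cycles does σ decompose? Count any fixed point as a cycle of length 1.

Cycle decomposition: (1 5 3 2) (4).
2 cycles.

2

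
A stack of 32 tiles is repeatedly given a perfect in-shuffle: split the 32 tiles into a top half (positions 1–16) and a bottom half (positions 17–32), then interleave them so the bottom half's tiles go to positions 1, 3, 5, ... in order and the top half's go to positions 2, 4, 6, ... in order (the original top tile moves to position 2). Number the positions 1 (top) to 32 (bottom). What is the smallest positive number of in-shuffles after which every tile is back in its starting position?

10

The in-shuffle permutes the 32 positions with cycle lengths [2, 10, 10, 10].
Every tile is home exactly when every cycle has completed a whole number of laps, i.e. after lcm(2, 10) = 10 in-shuffles.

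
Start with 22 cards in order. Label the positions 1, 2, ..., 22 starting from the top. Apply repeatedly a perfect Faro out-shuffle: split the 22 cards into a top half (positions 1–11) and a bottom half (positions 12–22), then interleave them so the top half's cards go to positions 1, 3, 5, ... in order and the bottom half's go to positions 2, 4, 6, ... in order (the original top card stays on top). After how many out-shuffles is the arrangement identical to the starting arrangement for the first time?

The out-shuffle permutes the 22 positions with cycle lengths [1, 1, 2, 3, 3, 6, 6].
Every card is home exactly when every cycle has completed a whole number of laps, i.e. after lcm(1, 2, 3, 6) = 6 out-shuffles.

6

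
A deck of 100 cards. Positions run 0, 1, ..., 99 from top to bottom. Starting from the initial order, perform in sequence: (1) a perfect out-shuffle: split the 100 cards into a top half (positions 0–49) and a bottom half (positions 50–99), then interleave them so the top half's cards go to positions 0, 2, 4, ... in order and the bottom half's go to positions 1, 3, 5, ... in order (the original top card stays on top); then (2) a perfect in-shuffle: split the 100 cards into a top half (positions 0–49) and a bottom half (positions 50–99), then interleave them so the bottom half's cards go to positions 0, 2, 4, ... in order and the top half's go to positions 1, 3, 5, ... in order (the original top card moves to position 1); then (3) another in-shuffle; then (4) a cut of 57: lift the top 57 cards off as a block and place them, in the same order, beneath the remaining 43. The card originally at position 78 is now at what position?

72

Track the card from position 78 forward through each operation:
  after op 1 (out-shuffle): 78 → 57
  after op 2 (in-shuffle): 57 → 14
  after op 3 (in-shuffle): 14 → 29
  after op 4 (cut 57): 29 → 72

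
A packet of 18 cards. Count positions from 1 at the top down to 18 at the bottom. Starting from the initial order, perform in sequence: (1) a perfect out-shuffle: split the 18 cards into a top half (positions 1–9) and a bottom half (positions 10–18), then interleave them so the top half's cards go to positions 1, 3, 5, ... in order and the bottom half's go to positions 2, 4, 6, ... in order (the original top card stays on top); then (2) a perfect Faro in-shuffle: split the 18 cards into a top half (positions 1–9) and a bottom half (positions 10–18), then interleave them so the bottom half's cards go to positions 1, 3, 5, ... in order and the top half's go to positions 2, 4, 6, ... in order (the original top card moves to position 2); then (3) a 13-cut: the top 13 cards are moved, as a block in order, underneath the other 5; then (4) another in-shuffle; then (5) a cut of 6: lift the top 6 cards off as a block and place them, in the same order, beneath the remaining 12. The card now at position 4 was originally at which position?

Undo the operations in reverse order, starting from position 4:
  undo op 5 (cut 6): 4 ← 10
  undo op 4 (in-shuffle, from top half): 10 ← 5
  undo op 3 (cut 13): 5 ← 18
  undo op 2 (in-shuffle, from top half): 18 ← 9
  undo op 1 (out-shuffle, from top half): 9 ← 5
So the card at position 4 came from original position 5.

5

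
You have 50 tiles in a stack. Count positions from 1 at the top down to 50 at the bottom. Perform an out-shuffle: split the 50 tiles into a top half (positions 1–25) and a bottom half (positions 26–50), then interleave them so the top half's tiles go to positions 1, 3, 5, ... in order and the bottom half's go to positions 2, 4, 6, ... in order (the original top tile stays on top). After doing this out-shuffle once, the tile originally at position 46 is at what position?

42

Track the tile's position through each out-shuffle:
46 → 42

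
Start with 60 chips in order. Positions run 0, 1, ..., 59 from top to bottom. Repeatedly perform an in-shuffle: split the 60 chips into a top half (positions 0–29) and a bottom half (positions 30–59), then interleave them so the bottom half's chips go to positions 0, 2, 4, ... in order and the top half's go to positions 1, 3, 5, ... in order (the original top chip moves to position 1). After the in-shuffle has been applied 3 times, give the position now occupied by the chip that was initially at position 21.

Track the chip's position through each in-shuffle:
21 → 43 → 26 → 53

53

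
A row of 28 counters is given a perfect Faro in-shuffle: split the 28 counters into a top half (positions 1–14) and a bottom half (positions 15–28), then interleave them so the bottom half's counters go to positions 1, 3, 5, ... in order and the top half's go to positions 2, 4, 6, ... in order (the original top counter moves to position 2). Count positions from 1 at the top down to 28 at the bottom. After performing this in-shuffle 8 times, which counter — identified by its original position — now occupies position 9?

Work backwards from position 9, undoing one in-shuffle at a time:
9 ← 19 ← 24 ← 12 ← 6 ← 3 ← 16 ← 8 ← 4
So the counter now at position 9 started at position 4.

4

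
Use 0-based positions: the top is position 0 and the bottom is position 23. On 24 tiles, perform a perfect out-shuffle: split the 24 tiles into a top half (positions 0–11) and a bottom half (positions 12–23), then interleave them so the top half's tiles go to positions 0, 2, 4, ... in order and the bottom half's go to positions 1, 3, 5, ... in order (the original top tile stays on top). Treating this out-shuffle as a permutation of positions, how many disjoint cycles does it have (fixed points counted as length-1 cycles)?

Trace each unvisited position around until it returns:
(0) (1 2 4 8 16 9 ... len 11) (5 10 20 17 11 22 ... len 11) (23)
4 cycles in total.

4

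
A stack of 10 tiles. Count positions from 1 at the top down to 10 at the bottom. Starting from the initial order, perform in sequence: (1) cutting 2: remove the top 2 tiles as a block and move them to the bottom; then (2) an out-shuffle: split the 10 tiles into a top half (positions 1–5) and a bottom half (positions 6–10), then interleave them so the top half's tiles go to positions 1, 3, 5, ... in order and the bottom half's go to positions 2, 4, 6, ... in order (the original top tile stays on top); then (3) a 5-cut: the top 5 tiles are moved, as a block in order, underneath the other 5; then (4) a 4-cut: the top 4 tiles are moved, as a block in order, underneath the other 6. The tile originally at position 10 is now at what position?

Track the tile from position 10 forward through each operation:
  after op 1 (cut 2): 10 → 8
  after op 2 (out-shuffle): 8 → 6
  after op 3 (cut 5): 6 → 1
  after op 4 (cut 4): 1 → 7

7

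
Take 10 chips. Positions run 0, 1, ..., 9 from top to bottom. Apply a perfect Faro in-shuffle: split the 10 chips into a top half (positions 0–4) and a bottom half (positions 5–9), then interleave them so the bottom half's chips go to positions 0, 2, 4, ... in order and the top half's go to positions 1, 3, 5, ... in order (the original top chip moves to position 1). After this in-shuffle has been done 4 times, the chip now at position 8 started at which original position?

Work backwards from position 8, undoing one in-shuffle at a time:
8 ← 9 ← 4 ← 7 ← 3
So the chip now at position 8 started at position 3.

3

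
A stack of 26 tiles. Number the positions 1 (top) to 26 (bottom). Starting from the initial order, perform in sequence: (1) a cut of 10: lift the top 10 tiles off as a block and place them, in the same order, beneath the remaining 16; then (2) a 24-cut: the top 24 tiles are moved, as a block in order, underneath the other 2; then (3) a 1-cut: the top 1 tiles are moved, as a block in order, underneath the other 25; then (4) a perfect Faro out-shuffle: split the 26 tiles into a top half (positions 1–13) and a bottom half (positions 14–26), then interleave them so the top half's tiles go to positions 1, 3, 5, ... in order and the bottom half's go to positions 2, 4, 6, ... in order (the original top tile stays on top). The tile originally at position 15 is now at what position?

11

Track the tile from position 15 forward through each operation:
  after op 1 (cut 10): 15 → 5
  after op 2 (cut 24): 5 → 7
  after op 3 (cut 1): 7 → 6
  after op 4 (out-shuffle): 6 → 11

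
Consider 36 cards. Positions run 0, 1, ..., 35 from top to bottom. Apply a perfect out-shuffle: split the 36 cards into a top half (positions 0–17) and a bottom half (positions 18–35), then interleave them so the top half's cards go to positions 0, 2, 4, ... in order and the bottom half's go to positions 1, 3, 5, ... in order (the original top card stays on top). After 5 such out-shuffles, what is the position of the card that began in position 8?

11

Track the card's position through each out-shuffle:
8 → 16 → 32 → 29 → 23 → 11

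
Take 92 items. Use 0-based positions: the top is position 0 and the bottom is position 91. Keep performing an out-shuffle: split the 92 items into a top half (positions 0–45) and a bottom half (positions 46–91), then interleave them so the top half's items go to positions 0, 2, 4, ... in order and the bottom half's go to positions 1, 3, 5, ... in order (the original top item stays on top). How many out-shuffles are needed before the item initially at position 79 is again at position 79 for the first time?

Follow position 79 under repeated out-shuffles:
79 → 67 → 43 → 86 → 81 → 71 → 51 → 11 → 22 → 44 → 88 → 85 → 79
It first returns after 12 out-shuffles.

12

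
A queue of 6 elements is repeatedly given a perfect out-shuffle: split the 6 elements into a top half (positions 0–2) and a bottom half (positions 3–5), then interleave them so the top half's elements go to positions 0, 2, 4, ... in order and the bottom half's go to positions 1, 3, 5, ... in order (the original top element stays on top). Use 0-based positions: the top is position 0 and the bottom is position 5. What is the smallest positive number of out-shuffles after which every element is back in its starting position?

The out-shuffle permutes the 6 positions with cycle lengths [1, 1, 4].
Every element is home exactly when every cycle has completed a whole number of laps, i.e. after lcm(1, 4) = 4 out-shuffles.

4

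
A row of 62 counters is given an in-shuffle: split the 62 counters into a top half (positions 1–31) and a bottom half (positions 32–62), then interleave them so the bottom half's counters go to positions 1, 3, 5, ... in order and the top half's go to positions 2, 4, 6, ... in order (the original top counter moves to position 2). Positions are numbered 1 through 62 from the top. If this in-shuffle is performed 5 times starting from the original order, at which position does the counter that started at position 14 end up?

7

Track the counter's position through each in-shuffle:
14 → 28 → 56 → 49 → 35 → 7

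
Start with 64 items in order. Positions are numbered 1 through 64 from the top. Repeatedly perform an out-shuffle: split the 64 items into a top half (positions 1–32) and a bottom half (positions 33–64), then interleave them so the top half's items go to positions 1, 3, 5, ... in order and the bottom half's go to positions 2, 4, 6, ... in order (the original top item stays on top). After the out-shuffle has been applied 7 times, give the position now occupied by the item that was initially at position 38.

12

Track the item's position through each out-shuffle:
38 → 12 → 23 → 45 → 26 → 51 → 38 → 12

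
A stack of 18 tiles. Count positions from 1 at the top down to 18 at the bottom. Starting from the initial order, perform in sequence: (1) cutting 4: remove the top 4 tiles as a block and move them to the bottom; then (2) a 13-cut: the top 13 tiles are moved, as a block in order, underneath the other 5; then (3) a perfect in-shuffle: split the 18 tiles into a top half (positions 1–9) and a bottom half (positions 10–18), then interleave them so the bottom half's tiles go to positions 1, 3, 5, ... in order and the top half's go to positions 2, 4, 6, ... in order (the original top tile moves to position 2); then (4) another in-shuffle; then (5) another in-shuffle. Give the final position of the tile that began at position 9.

4

Track the tile from position 9 forward through each operation:
  after op 1 (cut 4): 9 → 5
  after op 2 (cut 13): 5 → 10
  after op 3 (in-shuffle): 10 → 1
  after op 4 (in-shuffle): 1 → 2
  after op 5 (in-shuffle): 2 → 4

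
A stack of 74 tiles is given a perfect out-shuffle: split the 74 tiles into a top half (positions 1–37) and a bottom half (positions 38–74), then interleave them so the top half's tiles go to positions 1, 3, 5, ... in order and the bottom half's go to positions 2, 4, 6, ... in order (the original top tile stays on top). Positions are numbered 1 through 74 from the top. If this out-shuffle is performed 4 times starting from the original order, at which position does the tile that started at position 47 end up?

Track the tile's position through each out-shuffle:
47 → 20 → 39 → 4 → 7

7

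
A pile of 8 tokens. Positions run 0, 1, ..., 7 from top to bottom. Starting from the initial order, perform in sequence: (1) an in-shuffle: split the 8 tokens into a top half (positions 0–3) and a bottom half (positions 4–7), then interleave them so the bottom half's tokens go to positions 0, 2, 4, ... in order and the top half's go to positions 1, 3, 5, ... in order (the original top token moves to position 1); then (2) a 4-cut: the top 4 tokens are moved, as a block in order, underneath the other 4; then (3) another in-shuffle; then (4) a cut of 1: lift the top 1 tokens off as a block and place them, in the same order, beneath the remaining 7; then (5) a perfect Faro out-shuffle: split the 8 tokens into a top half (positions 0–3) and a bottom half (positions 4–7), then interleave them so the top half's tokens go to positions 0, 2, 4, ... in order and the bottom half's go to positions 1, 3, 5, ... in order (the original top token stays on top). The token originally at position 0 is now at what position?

Track the token from position 0 forward through each operation:
  after op 1 (in-shuffle): 0 → 1
  after op 2 (cut 4): 1 → 5
  after op 3 (in-shuffle): 5 → 2
  after op 4 (cut 1): 2 → 1
  after op 5 (out-shuffle): 1 → 2

2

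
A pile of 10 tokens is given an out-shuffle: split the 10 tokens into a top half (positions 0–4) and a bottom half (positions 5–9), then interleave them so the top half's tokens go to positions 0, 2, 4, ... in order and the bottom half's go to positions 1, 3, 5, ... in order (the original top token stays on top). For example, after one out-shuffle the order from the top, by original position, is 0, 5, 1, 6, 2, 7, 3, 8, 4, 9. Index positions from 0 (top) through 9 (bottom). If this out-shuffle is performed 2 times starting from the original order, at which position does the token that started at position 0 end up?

Position 0 is a fixed point of every out-shuffle, so the token never moves.

0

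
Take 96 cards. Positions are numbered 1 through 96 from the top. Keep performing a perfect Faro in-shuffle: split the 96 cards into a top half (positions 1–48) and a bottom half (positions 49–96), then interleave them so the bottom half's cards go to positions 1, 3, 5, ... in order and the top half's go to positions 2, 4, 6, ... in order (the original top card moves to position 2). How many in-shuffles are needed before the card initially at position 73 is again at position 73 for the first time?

Follow position 73 under repeated in-shuffles:
73 → 49 → 1 → 2 → 4 → 8 → 16 → 32 → ... → 73 (length 48)
It first returns after 48 in-shuffles.

48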